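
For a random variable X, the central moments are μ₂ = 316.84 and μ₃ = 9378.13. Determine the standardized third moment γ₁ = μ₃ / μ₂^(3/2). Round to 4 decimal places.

1.6629

σ = √μ₂ = √316.84 = 17.80000
σ³ = μ₂^(3/2) = 5639.75200
γ₁ = μ₃/σ³ = 9378.13 / 5639.75200 ≈ 1.6629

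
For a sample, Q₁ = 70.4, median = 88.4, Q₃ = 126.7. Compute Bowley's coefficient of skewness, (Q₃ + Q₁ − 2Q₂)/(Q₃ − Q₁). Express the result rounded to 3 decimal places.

0.361

numerator: Q₃ + Q₁ − 2Q₂ = 126.7 + 70.4 − 2×88.4 = 20.3000
denominator: Q₃ − Q₁ = 126.7 − 70.4 = 56.3000
Bowley skewness = 20.3000 / 56.3000 ≈ 0.361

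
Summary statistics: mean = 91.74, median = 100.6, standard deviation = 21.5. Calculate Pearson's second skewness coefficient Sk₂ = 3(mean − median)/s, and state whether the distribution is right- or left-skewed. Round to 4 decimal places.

Sk₂ = 3(91.74 − 100.6) / 21.5 = 3 × -8.8600 / 21.5
    = -26.5800 / 21.5 ≈ -1.2363
Sk₂ < 0 ⇒ mean < median ⇒ left-skewed (negative skew).

-1.2363, left-skewed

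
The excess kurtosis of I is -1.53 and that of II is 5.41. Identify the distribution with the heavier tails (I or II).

Higher excess kurtosis ⇒ heavier tails relative to the normal distribution.
-1.53 vs 5.41: the larger is 5.41, so II has heavier tails. (II is leptokurtic — heavier-than-normal tails; the other is platykurtic.)

II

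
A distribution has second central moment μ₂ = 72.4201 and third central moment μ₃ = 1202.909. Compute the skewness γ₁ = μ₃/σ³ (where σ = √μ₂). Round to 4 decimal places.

1.9518

σ = √μ₂ = √72.4201 = 8.51000
σ³ = μ₂^(3/2) = 616.29505
γ₁ = μ₃/σ³ = 1202.909 / 616.29505 ≈ 1.9518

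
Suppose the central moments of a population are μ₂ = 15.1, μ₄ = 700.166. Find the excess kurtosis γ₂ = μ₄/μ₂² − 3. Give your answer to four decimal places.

μ₂² = 15.1² = 228.01000
μ₄/μ₂² = 700.166 / 228.01000 = 3.07077
γ₂ = 3.07077 − 3 ≈ 0.0708

0.0708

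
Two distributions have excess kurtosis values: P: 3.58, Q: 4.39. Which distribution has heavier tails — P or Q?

Q

Higher excess kurtosis ⇒ heavier tails relative to the normal distribution.
3.58 vs 4.39: the larger is 4.39, so Q has heavier tails.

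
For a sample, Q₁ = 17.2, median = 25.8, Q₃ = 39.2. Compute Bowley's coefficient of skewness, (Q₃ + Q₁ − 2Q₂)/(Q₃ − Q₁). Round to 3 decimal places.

numerator: Q₃ + Q₁ − 2Q₂ = 39.2 + 17.2 − 2×25.8 = 4.8000
denominator: Q₃ − Q₁ = 39.2 − 17.2 = 22.0000
Bowley skewness = 4.8000 / 22.0000 ≈ 0.218

0.218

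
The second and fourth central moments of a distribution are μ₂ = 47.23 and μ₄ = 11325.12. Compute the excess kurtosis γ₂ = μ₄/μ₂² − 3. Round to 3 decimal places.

μ₂² = 47.23² = 2230.67290
μ₄/μ₂² = 11325.12 / 2230.67290 = 5.07700
γ₂ = 5.07700 − 3 ≈ 2.077

2.077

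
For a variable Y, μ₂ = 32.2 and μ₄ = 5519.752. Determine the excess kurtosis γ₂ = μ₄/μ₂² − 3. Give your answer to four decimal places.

2.3236

μ₂² = 32.2² = 1036.84000
μ₄/μ₂² = 5519.752 / 1036.84000 = 5.32363
γ₂ = 5.32363 − 3 ≈ 2.3236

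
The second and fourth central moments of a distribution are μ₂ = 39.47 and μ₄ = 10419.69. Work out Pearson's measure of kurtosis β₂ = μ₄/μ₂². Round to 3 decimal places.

μ₂² = 39.47² = 1557.88090
μ₄/μ₂² = 10419.69 / 1557.88090 = 6.68837
β₂ ≈ 6.688

6.688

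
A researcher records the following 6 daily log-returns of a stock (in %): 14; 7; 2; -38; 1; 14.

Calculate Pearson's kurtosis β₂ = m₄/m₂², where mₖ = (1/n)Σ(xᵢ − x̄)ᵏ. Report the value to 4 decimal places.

3.6355

x̄ = 0.0000
Σ(xᵢ − x̄)² = 1890.0000 ⇒ m₂ = 315.00000
Σ(xᵢ − x̄)⁴ = 2164386.0000 ⇒ m₄ = 360731.00000
m₂² = 99225.00000
β₂ = m₄/m₂² = 360731.00000 / 99225.00000 ≈ 3.6355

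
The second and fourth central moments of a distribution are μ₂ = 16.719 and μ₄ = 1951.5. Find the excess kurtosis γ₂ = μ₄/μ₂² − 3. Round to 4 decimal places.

μ₂² = 16.719² = 279.52496
μ₄/μ₂² = 1951.5 / 279.52496 = 6.98149
γ₂ = 6.98149 − 3 ≈ 3.9815

3.9815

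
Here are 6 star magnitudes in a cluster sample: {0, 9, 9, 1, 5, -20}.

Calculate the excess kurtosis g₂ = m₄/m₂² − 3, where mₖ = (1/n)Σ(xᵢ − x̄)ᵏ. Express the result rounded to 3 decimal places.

0.370

x̄ = 0.6667
Σ(xᵢ − x̄)² = 585.3333 ⇒ m₂ = 97.55556
Σ(xᵢ − x̄)⁴ = 192421.7778 ⇒ m₄ = 32070.29630
m₂² = 9517.08642
g₂ = m₄/m₂² − 3 = 3.36976 − 3 ≈ 0.370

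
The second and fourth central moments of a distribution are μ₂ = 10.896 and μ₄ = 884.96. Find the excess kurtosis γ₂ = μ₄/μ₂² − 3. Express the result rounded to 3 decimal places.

μ₂² = 10.896² = 118.72282
μ₄/μ₂² = 884.96 / 118.72282 = 7.45400
γ₂ = 7.45400 − 3 ≈ 4.454

4.454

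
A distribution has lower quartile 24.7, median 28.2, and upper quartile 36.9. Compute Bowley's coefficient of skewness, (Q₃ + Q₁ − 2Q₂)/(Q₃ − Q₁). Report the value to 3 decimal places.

numerator: Q₃ + Q₁ − 2Q₂ = 36.9 + 24.7 − 2×28.2 = 5.2000
denominator: Q₃ − Q₁ = 36.9 − 24.7 = 12.2000
Bowley skewness = 5.2000 / 12.2000 ≈ 0.426

0.426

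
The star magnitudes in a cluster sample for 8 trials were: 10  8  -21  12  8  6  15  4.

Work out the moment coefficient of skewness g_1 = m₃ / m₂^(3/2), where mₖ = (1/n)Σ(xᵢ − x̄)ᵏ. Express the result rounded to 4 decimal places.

x̄ = (10 + 8 - 21 + 12 + 8 + 6 + 15 + 4) / 8 = 5.2500
deviations (xᵢ − x̄): 4.7500, 2.7500, -26.2500, 6.7500, 2.7500, 0.7500, 9.7500, -1.2500
Σ(xᵢ − x̄)² = 869.5000 ⇒ m₂ = 869.5000/8 = 108.68750
Σ(xᵢ − x̄)³ = -16706.2500 ⇒ m₃ = -16706.2500/8 = -2088.28125
m₂^(3/2) = 108.68750^(1.5) = 1133.10303
g_1 = m₃ / m₂^(3/2) = -2088.28125 / 1133.10303 ≈ -1.8430

-1.8430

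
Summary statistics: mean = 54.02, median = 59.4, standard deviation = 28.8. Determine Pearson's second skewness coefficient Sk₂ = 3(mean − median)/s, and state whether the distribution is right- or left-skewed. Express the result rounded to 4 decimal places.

Sk₂ = 3(54.02 − 59.4) / 28.8 = 3 × -5.3800 / 28.8
    = -16.1400 / 28.8 ≈ -0.5604
Sk₂ < 0 ⇒ mean < median ⇒ left-skewed (negative skew).

-0.5604, left-skewed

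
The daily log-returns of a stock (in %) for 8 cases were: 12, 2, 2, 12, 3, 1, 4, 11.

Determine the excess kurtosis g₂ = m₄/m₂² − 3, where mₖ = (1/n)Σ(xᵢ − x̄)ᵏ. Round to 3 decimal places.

-1.678

x̄ = 5.8750
Σ(xᵢ − x̄)² = 166.8750 ⇒ m₂ = 20.85938
Σ(xᵢ − x̄)⁴ = 4601.1504 ⇒ m₄ = 575.14380
m₂² = 435.11353
g₂ = m₄/m₂² − 3 = 1.32182 − 3 ≈ -1.678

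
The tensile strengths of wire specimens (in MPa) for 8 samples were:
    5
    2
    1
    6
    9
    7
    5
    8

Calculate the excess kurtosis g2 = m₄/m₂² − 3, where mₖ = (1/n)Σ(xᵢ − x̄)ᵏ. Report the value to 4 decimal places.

x̄ = 5.3750
Σ(xᵢ − x̄)² = 53.8750 ⇒ m₂ = 6.73438
Σ(xᵢ − x̄)⁴ = 723.4316 ⇒ m₄ = 90.42896
m₂² = 45.35181
g2 = m₄/m₂² − 3 = 1.99394 − 3 ≈ -1.0061

-1.0061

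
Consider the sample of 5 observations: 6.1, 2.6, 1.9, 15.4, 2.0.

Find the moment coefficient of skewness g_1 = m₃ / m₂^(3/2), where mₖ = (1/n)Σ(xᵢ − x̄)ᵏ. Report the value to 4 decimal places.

1.2054

x̄ = (6.1 + 2.6 + 1.9 + 15.4 + 2.0) / 5 = 5.6000
deviations (xᵢ − x̄): 0.5000, -3.0000, -3.7000, 9.8000, -3.6000
Σ(xᵢ − x̄)² = 131.9400 ⇒ m₂ = 131.9400/5 = 26.38800
Σ(xᵢ − x̄)³ = 817.0080 ⇒ m₃ = 817.0080/5 = 163.40160
m₂^(3/2) = 26.38800^(1.5) = 135.55318
g_1 = m₃ / m₂^(3/2) = 163.40160 / 135.55318 ≈ 1.2054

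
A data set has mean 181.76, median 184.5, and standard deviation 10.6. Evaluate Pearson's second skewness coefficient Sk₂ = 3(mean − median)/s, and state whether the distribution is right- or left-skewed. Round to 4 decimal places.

-0.7755, left-skewed

Sk₂ = 3(181.76 − 184.5) / 10.6 = 3 × -2.7400 / 10.6
    = -8.2200 / 10.6 ≈ -0.7755
Sk₂ < 0 ⇒ mean < median ⇒ left-skewed (negative skew).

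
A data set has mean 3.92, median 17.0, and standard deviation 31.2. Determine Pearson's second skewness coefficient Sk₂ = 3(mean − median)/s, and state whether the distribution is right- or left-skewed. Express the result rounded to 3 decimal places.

-1.258, left-skewed

Sk₂ = 3(3.92 − 17.0) / 31.2 = 3 × -13.0800 / 31.2
    = -39.2400 / 31.2 ≈ -1.258
Sk₂ < 0 ⇒ mean < median ⇒ left-skewed (negative skew).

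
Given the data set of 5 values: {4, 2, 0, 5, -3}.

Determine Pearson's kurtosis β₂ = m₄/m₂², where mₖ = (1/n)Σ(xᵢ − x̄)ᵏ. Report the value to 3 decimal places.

1.830

x̄ = 1.6000
Σ(xᵢ − x̄)² = 41.2000 ⇒ m₂ = 8.24000
Σ(xᵢ − x̄)⁴ = 621.1360 ⇒ m₄ = 124.22720
m₂² = 67.89760
β₂ = m₄/m₂² = 124.22720 / 67.89760 ≈ 1.830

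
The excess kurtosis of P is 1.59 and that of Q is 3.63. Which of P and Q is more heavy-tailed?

Q

Higher excess kurtosis ⇒ heavier tails relative to the normal distribution.
1.59 vs 3.63: the larger is 3.63, so Q has heavier tails.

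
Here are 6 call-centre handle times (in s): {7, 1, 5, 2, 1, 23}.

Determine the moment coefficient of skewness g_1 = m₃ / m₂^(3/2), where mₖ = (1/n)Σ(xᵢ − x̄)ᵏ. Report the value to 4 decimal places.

1.4855

x̄ = (7 + 1 + 5 + 2 + 1 + 23) / 6 = 6.5000
deviations (xᵢ − x̄): 0.5000, -5.5000, -1.5000, -4.5000, -5.5000, 16.5000
Σ(xᵢ − x̄)² = 355.5000 ⇒ m₂ = 355.5000/6 = 59.25000
Σ(xᵢ − x̄)³ = 4065.0000 ⇒ m₃ = 4065.0000/6 = 677.50000
m₂^(3/2) = 59.25000^(1.5) = 456.07108
g_1 = m₃ / m₂^(3/2) = 677.50000 / 456.07108 ≈ 1.4855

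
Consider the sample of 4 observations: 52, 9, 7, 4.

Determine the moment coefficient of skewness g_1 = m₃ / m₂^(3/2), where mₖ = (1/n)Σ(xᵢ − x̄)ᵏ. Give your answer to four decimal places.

1.1263

x̄ = (52 + 9 + 7 + 4) / 4 = 18.0000
deviations (xᵢ − x̄): 34.0000, -9.0000, -11.0000, -14.0000
Σ(xᵢ − x̄)² = 1554.0000 ⇒ m₂ = 1554.0000/4 = 388.50000
Σ(xᵢ − x̄)³ = 34500.0000 ⇒ m₃ = 34500.0000/4 = 8625.00000
m₂^(3/2) = 388.50000^(1.5) = 7657.49170
g_1 = m₃ / m₂^(3/2) = 8625.00000 / 7657.49170 ≈ 1.1263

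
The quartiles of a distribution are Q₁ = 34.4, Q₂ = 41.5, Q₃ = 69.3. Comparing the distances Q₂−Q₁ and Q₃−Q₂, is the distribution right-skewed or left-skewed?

right-skewed

Q₂ − Q₁ = 7.1;  Q₃ − Q₂ = 27.8
Q₃ − Q₂ > Q₂ − Q₁ ⇒ the upper half is more spread out ⇒ right-skewed.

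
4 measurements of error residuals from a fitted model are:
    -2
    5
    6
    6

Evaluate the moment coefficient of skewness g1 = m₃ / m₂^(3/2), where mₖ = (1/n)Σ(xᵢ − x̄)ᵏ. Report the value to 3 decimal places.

-1.105

x̄ = (-2 + 5 + 6 + 6) / 4 = 3.7500
deviations (xᵢ − x̄): -5.7500, 1.2500, 2.2500, 2.2500
Σ(xᵢ − x̄)² = 44.7500 ⇒ m₂ = 44.7500/4 = 11.18750
Σ(xᵢ − x̄)³ = -165.3750 ⇒ m₃ = -165.3750/4 = -41.34375
m₂^(3/2) = 11.18750^(1.5) = 37.41964
g1 = m₃ / m₂^(3/2) = -41.34375 / 37.41964 ≈ -1.105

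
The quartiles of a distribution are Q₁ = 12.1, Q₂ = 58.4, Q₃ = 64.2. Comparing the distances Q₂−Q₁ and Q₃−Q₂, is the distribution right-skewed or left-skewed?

Q₂ − Q₁ = 46.3;  Q₃ − Q₂ = 5.8
Q₂ − Q₁ > Q₃ − Q₂ ⇒ the lower half is more spread out ⇒ left-skewed.

left-skewed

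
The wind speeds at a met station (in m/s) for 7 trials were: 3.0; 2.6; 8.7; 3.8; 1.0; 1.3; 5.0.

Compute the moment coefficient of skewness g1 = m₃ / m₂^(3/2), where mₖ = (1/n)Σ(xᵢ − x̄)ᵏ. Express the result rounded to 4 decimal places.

x̄ = (3.0 + 2.6 + 8.7 + 3.8 + 1.0 + 1.3 + 5.0) / 7 = 3.6286
deviations (xᵢ − x̄): -0.6286, -1.0286, 5.0714, 0.1714, -2.6286, -2.3286, 1.3714
Σ(xᵢ − x̄)² = 41.4143 ⇒ m₂ = 41.4143/7 = 5.91633
Σ(xᵢ − x̄)³ = 100.8940 ⇒ m₃ = 100.8940/7 = 14.41343
m₂^(3/2) = 5.91633^(1.5) = 14.39058
g1 = m₃ / m₂^(3/2) = 14.41343 / 14.39058 ≈ 1.0016

1.0016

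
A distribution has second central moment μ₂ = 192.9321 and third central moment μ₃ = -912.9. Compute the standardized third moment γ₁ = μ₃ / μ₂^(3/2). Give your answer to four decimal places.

-0.3407

σ = √μ₂ = √192.9321 = 13.89000
σ³ = μ₂^(3/2) = 2679.82687
γ₁ = μ₃/σ³ = -912.9 / 2679.82687 ≈ -0.3407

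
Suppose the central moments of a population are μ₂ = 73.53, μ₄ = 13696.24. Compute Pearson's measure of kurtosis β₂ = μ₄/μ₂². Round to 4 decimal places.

μ₂² = 73.53² = 5406.66090
μ₄/μ₂² = 13696.24 / 5406.66090 = 2.53322
β₂ ≈ 2.5332

2.5332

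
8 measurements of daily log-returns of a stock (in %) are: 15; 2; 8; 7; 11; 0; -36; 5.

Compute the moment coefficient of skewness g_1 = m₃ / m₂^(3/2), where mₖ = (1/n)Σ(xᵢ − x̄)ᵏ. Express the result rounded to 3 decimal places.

x̄ = (15 + 2 + 8 + 7 + 11 + 0 - 36 + 5) / 8 = 1.5000
deviations (xᵢ − x̄): 13.5000, 0.5000, 6.5000, 5.5000, 9.5000, -1.5000, -37.5000, 3.5000
Σ(xᵢ − x̄)² = 1766.0000 ⇒ m₂ = 1766.0000/8 = 220.75000
Σ(xᵢ − x̄)³ = -48936.0000 ⇒ m₃ = -48936.0000/8 = -6117.00000
m₂^(3/2) = 220.75000^(1.5) = 3279.82799
g_1 = m₃ / m₂^(3/2) = -6117.00000 / 3279.82799 ≈ -1.865

-1.865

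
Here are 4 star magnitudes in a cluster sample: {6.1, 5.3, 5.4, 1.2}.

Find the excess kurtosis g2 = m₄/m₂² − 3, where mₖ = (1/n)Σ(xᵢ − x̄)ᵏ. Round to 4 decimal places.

x̄ = 4.5000
Σ(xᵢ − x̄)² = 14.9000 ⇒ m₂ = 3.72500
Σ(xᵢ − x̄)⁴ = 126.2114 ⇒ m₄ = 31.55285
m₂² = 13.87562
g2 = m₄/m₂² − 3 = 2.27398 − 3 ≈ -0.7260

-0.7260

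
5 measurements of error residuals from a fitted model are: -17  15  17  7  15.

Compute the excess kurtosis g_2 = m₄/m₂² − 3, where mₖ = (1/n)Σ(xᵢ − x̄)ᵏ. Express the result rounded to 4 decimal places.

-0.1353

x̄ = 7.4000
Σ(xᵢ − x̄)² = 803.2000 ⇒ m₂ = 160.64000
Σ(xᵢ − x̄)⁴ = 369619.4560 ⇒ m₄ = 73923.89120
m₂² = 25805.20960
g_2 = m₄/m₂² − 3 = 2.86469 − 3 ≈ -0.1353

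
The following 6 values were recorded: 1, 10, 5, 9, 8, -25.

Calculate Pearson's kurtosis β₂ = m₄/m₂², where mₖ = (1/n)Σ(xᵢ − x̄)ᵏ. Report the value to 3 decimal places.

x̄ = 1.3333
Σ(xᵢ − x̄)² = 885.3333 ⇒ m₂ = 147.55556
Σ(xᵢ − x̄)⁴ = 492117.7778 ⇒ m₄ = 82019.62963
m₂² = 21772.64198
β₂ = m₄/m₂² = 82019.62963 / 21772.64198 ≈ 3.767

3.767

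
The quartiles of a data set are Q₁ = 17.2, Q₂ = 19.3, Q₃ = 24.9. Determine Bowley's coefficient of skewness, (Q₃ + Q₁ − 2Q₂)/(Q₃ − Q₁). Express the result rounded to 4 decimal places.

numerator: Q₃ + Q₁ − 2Q₂ = 24.9 + 17.2 − 2×19.3 = 3.5000
denominator: Q₃ − Q₁ = 24.9 − 17.2 = 7.7000
Bowley skewness = 3.5000 / 7.7000 ≈ 0.4545

0.4545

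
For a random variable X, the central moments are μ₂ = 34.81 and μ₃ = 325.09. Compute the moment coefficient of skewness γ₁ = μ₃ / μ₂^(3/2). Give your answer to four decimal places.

1.5829

σ = √μ₂ = √34.81 = 5.90000
σ³ = μ₂^(3/2) = 205.37900
γ₁ = μ₃/σ³ = 325.09 / 205.37900 ≈ 1.5829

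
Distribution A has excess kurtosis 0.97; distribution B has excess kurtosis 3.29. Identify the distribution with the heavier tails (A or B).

Higher excess kurtosis ⇒ heavier tails relative to the normal distribution.
0.97 vs 3.29: the larger is 3.29, so B has heavier tails.

B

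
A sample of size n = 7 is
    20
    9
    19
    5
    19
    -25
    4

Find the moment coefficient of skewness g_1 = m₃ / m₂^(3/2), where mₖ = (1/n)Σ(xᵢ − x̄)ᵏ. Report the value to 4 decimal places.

x̄ = (20 + 9 + 19 + 5 + 19 - 25 + 4) / 7 = 7.2857
deviations (xᵢ − x̄): 12.7143, 1.7143, 11.7143, -2.2857, 11.7143, -32.2857, -3.2857
Σ(xᵢ − x̄)² = 1497.4286 ⇒ m₂ = 1497.4286/7 = 213.91837
Σ(xᵢ − x̄)³ = -28425.6735 ⇒ m₃ = -28425.6735/7 = -4060.81050
m₂^(3/2) = 213.91837^(1.5) = 3128.75901
g_1 = m₃ / m₂^(3/2) = -4060.81050 / 3128.75901 ≈ -1.2979

-1.2979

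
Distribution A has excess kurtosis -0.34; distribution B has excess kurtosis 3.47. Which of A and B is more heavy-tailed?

B

Higher excess kurtosis ⇒ heavier tails relative to the normal distribution.
-0.34 vs 3.47: the larger is 3.47, so B has heavier tails. (B is leptokurtic — heavier-than-normal tails; the other is platykurtic.)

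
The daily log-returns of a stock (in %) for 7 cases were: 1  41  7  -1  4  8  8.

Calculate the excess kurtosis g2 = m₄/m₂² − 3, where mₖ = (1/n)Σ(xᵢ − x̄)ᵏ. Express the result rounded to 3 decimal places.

x̄ = 9.7143
Σ(xᵢ − x̄)² = 1215.4286 ⇒ m₂ = 173.63265
Σ(xᵢ − x̄)⁴ = 978124.0233 ⇒ m₄ = 139732.00333
m₂² = 30148.29821
g2 = m₄/m₂² − 3 = 4.63482 − 3 ≈ 1.635

1.635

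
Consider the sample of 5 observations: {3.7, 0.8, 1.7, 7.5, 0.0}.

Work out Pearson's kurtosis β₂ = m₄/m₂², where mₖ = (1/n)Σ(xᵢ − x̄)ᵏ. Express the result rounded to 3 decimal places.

x̄ = 2.7400
Σ(xᵢ − x̄)² = 35.9320 ⇒ m₂ = 7.18640
Σ(xᵢ − x̄)⁴ = 585.9148 ⇒ m₄ = 117.18296
m₂² = 51.64434
β₂ = m₄/m₂² = 117.18296 / 51.64434 ≈ 2.269

2.269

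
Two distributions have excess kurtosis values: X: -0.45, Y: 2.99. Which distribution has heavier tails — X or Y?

Higher excess kurtosis ⇒ heavier tails relative to the normal distribution.
-0.45 vs 2.99: the larger is 2.99, so Y has heavier tails. (Y is leptokurtic — heavier-than-normal tails; the other is platykurtic.)

Y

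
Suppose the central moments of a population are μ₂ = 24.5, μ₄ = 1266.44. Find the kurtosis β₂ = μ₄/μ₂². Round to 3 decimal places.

μ₂² = 24.5² = 600.25000
μ₄/μ₂² = 1266.44 / 600.25000 = 2.10985
β₂ ≈ 2.110

2.110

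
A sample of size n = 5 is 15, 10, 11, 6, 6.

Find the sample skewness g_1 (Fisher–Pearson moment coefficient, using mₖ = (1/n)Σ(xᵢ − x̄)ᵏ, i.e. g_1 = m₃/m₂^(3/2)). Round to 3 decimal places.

x̄ = (15 + 10 + 11 + 6 + 6) / 5 = 9.6000
deviations (xᵢ − x̄): 5.4000, 0.4000, 1.4000, -3.6000, -3.6000
Σ(xᵢ − x̄)² = 57.2000 ⇒ m₂ = 57.2000/5 = 11.44000
Σ(xᵢ − x̄)³ = 66.9600 ⇒ m₃ = 66.9600/5 = 13.39200
m₂^(3/2) = 11.44000^(1.5) = 38.69359
g_1 = m₃ / m₂^(3/2) = 13.39200 / 38.69359 ≈ 0.346

0.346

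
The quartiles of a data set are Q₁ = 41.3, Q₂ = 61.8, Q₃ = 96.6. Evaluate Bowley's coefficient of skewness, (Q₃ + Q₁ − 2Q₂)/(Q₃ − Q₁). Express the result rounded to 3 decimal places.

numerator: Q₃ + Q₁ − 2Q₂ = 96.6 + 41.3 − 2×61.8 = 14.3000
denominator: Q₃ − Q₁ = 96.6 − 41.3 = 55.3000
Bowley skewness = 14.3000 / 55.3000 ≈ 0.259

0.259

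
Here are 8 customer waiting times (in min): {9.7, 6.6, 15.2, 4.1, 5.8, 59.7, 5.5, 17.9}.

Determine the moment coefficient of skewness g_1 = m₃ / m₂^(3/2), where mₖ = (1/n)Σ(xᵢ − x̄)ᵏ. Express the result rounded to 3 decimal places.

x̄ = (9.7 + 6.6 + 15.2 + 4.1 + 5.8 + 59.7 + 5.5 + 17.9) / 8 = 15.5625
deviations (xᵢ − x̄): -5.8625, -8.9625, -0.3625, -11.4625, -9.7625, 44.1375, -10.0625, 2.3375
Σ(xᵢ − x̄)² = 2396.3588 ⇒ m₂ = 2396.3588/8 = 299.54484
Σ(xᵢ − x̄)³ = 81621.0678 ⇒ m₃ = 81621.0678/8 = 10202.63347
m₂^(3/2) = 299.54484^(1.5) = 5184.33160
g_1 = m₃ / m₂^(3/2) = 10202.63347 / 5184.33160 ≈ 1.968

1.968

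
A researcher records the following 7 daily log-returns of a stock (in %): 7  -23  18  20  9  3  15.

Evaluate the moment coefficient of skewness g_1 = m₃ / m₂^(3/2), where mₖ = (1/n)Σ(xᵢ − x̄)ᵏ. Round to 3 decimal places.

-1.339

x̄ = (7 - 23 + 18 + 20 + 9 + 3 + 15) / 7 = 7.0000
deviations (xᵢ − x̄): 0.0000, -30.0000, 11.0000, 13.0000, 2.0000, -4.0000, 8.0000
Σ(xᵢ − x̄)² = 1274.0000 ⇒ m₂ = 1274.0000/7 = 182.00000
Σ(xᵢ − x̄)³ = -23016.0000 ⇒ m₃ = -23016.0000/7 = -3288.00000
m₂^(3/2) = 182.00000^(1.5) = 2455.31424
g_1 = m₃ / m₂^(3/2) = -3288.00000 / 2455.31424 ≈ -1.339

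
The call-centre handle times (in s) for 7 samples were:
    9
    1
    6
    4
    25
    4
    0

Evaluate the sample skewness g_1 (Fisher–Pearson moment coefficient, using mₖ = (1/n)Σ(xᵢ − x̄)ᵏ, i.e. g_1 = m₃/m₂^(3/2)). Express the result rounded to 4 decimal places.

1.5399

x̄ = (9 + 1 + 6 + 4 + 25 + 4 + 0) / 7 = 7.0000
deviations (xᵢ − x̄): 2.0000, -6.0000, -1.0000, -3.0000, 18.0000, -3.0000, -7.0000
Σ(xᵢ − x̄)² = 432.0000 ⇒ m₂ = 432.0000/7 = 61.71429
Σ(xᵢ − x̄)³ = 5226.0000 ⇒ m₃ = 5226.0000/7 = 746.57143
m₂^(3/2) = 61.71429^(1.5) = 484.81780
g_1 = m₃ / m₂^(3/2) = 746.57143 / 484.81780 ≈ 1.5399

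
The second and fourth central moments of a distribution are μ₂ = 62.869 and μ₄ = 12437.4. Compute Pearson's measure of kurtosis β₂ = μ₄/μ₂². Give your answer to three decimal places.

μ₂² = 62.869² = 3952.51116
μ₄/μ₂² = 12437.4 / 3952.51116 = 3.14671
β₂ ≈ 3.147

3.147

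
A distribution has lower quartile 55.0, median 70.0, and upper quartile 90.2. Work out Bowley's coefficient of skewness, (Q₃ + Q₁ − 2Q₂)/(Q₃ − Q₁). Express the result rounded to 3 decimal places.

0.148

numerator: Q₃ + Q₁ − 2Q₂ = 90.2 + 55.0 − 2×70.0 = 5.2000
denominator: Q₃ − Q₁ = 90.2 − 55.0 = 35.2000
Bowley skewness = 5.2000 / 35.2000 ≈ 0.148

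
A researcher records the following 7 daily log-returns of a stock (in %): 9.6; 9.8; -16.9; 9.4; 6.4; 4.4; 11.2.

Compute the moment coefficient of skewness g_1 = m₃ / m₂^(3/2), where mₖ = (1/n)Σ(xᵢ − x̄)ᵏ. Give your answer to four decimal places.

x̄ = (9.6 + 9.8 - 16.9 + 9.4 + 6.4 + 4.4 + 11.2) / 7 = 4.8429
deviations (xᵢ − x̄): 4.7571, 4.9571, -21.7429, 4.5571, 1.5571, -0.4429, 6.3571
Σ(xᵢ − x̄)² = 583.7571 ⇒ m₂ = 583.7571/7 = 83.39388
Σ(xᵢ − x̄)³ = -9694.2640 ⇒ m₃ = -9694.2640/7 = -1384.89486
m₂^(3/2) = 83.39388^(1.5) = 761.55496
g_1 = m₃ / m₂^(3/2) = -1384.89486 / 761.55496 ≈ -1.8185

-1.8185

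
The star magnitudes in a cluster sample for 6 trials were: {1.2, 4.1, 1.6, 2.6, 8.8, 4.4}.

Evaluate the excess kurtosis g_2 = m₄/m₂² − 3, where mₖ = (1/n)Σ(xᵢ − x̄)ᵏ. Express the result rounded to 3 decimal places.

x̄ = 3.7833
Σ(xᵢ − x̄)² = 38.4883 ⇒ m₂ = 6.41472
Σ(xᵢ − x̄)⁴ = 702.7514 ⇒ m₄ = 117.12523
m₂² = 41.14866
g_2 = m₄/m₂² − 3 = 2.84639 − 3 ≈ -0.154

-0.154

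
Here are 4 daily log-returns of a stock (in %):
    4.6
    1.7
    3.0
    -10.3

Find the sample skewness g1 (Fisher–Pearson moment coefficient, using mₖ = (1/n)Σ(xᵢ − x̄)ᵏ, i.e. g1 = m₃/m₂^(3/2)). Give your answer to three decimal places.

x̄ = (4.6 + 1.7 + 3.0 - 10.3) / 4 = -0.2500
deviations (xᵢ − x̄): 4.8500, 1.9500, 3.2500, -10.0500
Σ(xᵢ − x̄)² = 138.8900 ⇒ m₂ = 138.8900/4 = 34.72250
Σ(xᵢ − x̄)³ = -859.2480 ⇒ m₃ = -859.2480/4 = -214.81200
m₂^(3/2) = 34.72250^(1.5) = 204.60511
g1 = m₃ / m₂^(3/2) = -214.81200 / 204.60511 ≈ -1.050

-1.050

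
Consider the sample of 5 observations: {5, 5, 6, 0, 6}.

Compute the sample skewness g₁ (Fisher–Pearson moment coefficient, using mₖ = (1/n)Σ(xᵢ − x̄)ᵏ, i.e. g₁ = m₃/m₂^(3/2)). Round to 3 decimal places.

-1.353

x̄ = (5 + 5 + 6 + 0 + 6) / 5 = 4.4000
deviations (xᵢ − x̄): 0.6000, 0.6000, 1.6000, -4.4000, 1.6000
Σ(xᵢ − x̄)² = 25.2000 ⇒ m₂ = 25.2000/5 = 5.04000
Σ(xᵢ − x̄)³ = -76.5600 ⇒ m₃ = -76.5600/5 = -15.31200
m₂^(3/2) = 5.04000^(1.5) = 11.31477
g₁ = m₃ / m₂^(3/2) = -15.31200 / 11.31477 ≈ -1.353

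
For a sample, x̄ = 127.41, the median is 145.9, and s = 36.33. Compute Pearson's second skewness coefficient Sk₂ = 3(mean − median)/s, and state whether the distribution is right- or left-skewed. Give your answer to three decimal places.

Sk₂ = 3(127.41 − 145.9) / 36.33 = 3 × -18.4900 / 36.33
    = -55.4700 / 36.33 ≈ -1.527
Sk₂ < 0 ⇒ mean < median ⇒ left-skewed (negative skew).

-1.527, left-skewed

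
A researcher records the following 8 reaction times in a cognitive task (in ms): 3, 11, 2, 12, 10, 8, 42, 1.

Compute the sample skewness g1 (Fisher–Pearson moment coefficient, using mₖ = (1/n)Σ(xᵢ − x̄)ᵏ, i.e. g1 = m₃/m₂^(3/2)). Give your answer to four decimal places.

x̄ = (3 + 11 + 2 + 12 + 10 + 8 + 42 + 1) / 8 = 11.1250
deviations (xᵢ − x̄): -8.1250, -0.1250, -9.1250, 0.8750, -1.1250, -3.1250, 30.8750, -10.1250
Σ(xᵢ − x̄)² = 1216.8750 ⇒ m₂ = 1216.8750/8 = 152.10938
Σ(xᵢ − x̄)³ = 27066.6563 ⇒ m₃ = 27066.6563/8 = 3383.33203
m₂^(3/2) = 152.10938^(1.5) = 1876.00492
g1 = m₃ / m₂^(3/2) = 3383.33203 / 1876.00492 ≈ 1.8035

1.8035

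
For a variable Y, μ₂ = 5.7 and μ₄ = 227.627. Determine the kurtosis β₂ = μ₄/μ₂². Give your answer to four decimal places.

7.0061

μ₂² = 5.7² = 32.49000
μ₄/μ₂² = 227.627 / 32.49000 = 7.00606
β₂ ≈ 7.0061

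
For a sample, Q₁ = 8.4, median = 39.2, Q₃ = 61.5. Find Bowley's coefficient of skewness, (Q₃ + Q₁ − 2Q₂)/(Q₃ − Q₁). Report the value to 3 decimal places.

-0.160

numerator: Q₃ + Q₁ − 2Q₂ = 61.5 + 8.4 − 2×39.2 = -8.5000
denominator: Q₃ − Q₁ = 61.5 − 8.4 = 53.1000
Bowley skewness = -8.5000 / 53.1000 ≈ -0.160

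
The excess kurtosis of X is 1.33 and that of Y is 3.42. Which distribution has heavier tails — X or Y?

Higher excess kurtosis ⇒ heavier tails relative to the normal distribution.
1.33 vs 3.42: the larger is 3.42, so Y has heavier tails.

Y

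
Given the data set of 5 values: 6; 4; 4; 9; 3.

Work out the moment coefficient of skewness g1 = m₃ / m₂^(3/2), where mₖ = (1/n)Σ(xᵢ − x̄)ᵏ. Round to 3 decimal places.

x̄ = (6 + 4 + 4 + 9 + 3) / 5 = 5.2000
deviations (xᵢ − x̄): 0.8000, -1.2000, -1.2000, 3.8000, -2.2000
Σ(xᵢ − x̄)² = 22.8000 ⇒ m₂ = 22.8000/5 = 4.56000
Σ(xᵢ − x̄)³ = 41.2800 ⇒ m₃ = 41.2800/5 = 8.25600
m₂^(3/2) = 4.56000^(1.5) = 9.73750
g1 = m₃ / m₂^(3/2) = 8.25600 / 9.73750 ≈ 0.848

0.848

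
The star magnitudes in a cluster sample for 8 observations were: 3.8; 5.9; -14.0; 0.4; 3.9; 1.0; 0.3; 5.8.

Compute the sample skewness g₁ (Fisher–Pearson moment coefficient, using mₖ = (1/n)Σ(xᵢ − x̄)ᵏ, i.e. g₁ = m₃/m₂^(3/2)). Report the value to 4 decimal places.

-1.7286

x̄ = (3.8 + 5.9 - 14.0 + 0.4 + 3.9 + 1.0 + 0.3 + 5.8) / 8 = 0.8875
deviations (xᵢ − x̄): 2.9125, 5.0125, -14.8875, -0.4875, 3.0125, 0.1125, -0.5875, 4.9125
Σ(xᵢ − x̄)² = 289.0488 ⇒ m₂ = 289.0488/8 = 36.13109
Σ(xᵢ − x̄)³ = -3003.4117 ⇒ m₃ = -3003.4117/8 = -375.42646
m₂^(3/2) = 36.13109^(1.5) = 217.18092
g₁ = m₃ / m₂^(3/2) = -375.42646 / 217.18092 ≈ -1.7286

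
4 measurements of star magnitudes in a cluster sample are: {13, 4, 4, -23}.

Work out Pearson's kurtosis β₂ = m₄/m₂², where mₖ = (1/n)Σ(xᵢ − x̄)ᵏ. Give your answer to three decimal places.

x̄ = -0.5000
Σ(xᵢ − x̄)² = 729.0000 ⇒ m₂ = 182.25000
Σ(xᵢ − x̄)⁴ = 290324.2500 ⇒ m₄ = 72581.06250
m₂² = 33215.06250
β₂ = m₄/m₂² = 72581.06250 / 33215.06250 ≈ 2.185

2.185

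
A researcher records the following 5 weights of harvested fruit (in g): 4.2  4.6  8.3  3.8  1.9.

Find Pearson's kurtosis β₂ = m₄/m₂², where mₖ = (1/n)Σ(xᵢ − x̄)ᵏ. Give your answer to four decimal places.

2.5955

x̄ = 4.5600
Σ(xᵢ − x̄)² = 21.7720 ⇒ m₂ = 4.35440
Σ(xᵢ − x̄)⁴ = 246.0675 ⇒ m₄ = 49.21350
m₂² = 18.96080
β₂ = m₄/m₂² = 49.21350 / 18.96080 ≈ 2.5955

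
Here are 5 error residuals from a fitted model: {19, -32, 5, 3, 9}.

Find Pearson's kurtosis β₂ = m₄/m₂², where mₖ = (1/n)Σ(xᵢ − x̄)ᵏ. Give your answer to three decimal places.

2.839

x̄ = 0.8000
Σ(xᵢ − x̄)² = 1496.8000 ⇒ m₂ = 299.36000
Σ(xᵢ − x̄)⁴ = 1272007.4560 ⇒ m₄ = 254401.49120
m₂² = 89616.40960
β₂ = m₄/m₂² = 254401.49120 / 89616.40960 ≈ 2.839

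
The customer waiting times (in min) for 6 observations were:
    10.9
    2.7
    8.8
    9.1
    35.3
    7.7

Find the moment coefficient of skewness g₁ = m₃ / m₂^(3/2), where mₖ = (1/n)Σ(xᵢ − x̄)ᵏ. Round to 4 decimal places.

1.5472

x̄ = (10.9 + 2.7 + 8.8 + 9.1 + 35.3 + 7.7) / 6 = 12.4167
deviations (xᵢ − x̄): -1.5167, -9.7167, -3.6167, -3.3167, 22.8833, -4.7167
Σ(xᵢ − x̄)² = 666.6883 ⇒ m₂ = 666.6883/6 = 111.11472
Σ(xᵢ − x̄)³ = 10873.1906 ⇒ m₃ = 10873.1906/6 = 1812.19843
m₂^(3/2) = 111.11472^(1.5) = 1171.27105
g₁ = m₃ / m₂^(3/2) = 1812.19843 / 1171.27105 ≈ 1.5472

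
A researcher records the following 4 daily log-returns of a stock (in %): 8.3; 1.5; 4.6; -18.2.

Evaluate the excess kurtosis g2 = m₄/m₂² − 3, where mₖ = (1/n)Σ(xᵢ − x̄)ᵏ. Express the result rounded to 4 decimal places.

-0.8031

x̄ = -0.9500
Σ(xᵢ − x̄)² = 419.9300 ⇒ m₂ = 104.98250
Σ(xᵢ − x̄)⁴ = 96849.2068 ⇒ m₄ = 24212.30171
m₂² = 11021.32531
g2 = m₄/m₂² − 3 = 2.19686 − 3 ≈ -0.8031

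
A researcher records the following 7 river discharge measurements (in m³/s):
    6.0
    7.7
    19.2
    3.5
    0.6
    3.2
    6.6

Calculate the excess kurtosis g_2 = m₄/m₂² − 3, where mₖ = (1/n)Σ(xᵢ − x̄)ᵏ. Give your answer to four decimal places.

0.8712

x̄ = 6.6857
Σ(xᵢ − x̄)² = 217.4486 ⇒ m₂ = 31.06408
Σ(xᵢ − x̄)⁴ = 26149.4250 ⇒ m₄ = 3735.63214
m₂² = 964.97717
g_2 = m₄/m₂² − 3 = 3.87121 − 3 ≈ 0.8712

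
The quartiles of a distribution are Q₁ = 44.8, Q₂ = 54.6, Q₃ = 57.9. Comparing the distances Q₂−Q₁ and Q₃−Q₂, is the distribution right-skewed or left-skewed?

Q₂ − Q₁ = 9.8;  Q₃ − Q₂ = 3.3
Q₂ − Q₁ > Q₃ − Q₂ ⇒ the lower half is more spread out ⇒ left-skewed.

left-skewed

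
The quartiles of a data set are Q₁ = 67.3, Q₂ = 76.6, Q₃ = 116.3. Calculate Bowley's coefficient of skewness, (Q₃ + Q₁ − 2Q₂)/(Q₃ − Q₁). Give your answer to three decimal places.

numerator: Q₃ + Q₁ − 2Q₂ = 116.3 + 67.3 − 2×76.6 = 30.4000
denominator: Q₃ − Q₁ = 116.3 − 67.3 = 49.0000
Bowley skewness = 30.4000 / 49.0000 ≈ 0.620

0.620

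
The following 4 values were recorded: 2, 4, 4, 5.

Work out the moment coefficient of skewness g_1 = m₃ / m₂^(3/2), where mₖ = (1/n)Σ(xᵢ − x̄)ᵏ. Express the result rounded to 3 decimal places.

x̄ = (2 + 4 + 4 + 5) / 4 = 3.7500
deviations (xᵢ − x̄): -1.7500, 0.2500, 0.2500, 1.2500
Σ(xᵢ − x̄)² = 4.7500 ⇒ m₂ = 4.7500/4 = 1.18750
Σ(xᵢ − x̄)³ = -3.3750 ⇒ m₃ = -3.3750/4 = -0.84375
m₂^(3/2) = 1.18750^(1.5) = 1.29405
g_1 = m₃ / m₂^(3/2) = -0.84375 / 1.29405 ≈ -0.652

-0.652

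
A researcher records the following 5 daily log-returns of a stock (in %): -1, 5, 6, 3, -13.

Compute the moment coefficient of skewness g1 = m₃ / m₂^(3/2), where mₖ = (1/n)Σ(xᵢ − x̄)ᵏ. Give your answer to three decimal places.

x̄ = (-1 + 5 + 6 + 3 - 13) / 5 = 0.0000
deviations (xᵢ − x̄): -1.0000, 5.0000, 6.0000, 3.0000, -13.0000
Σ(xᵢ − x̄)² = 240.0000 ⇒ m₂ = 240.0000/5 = 48.00000
Σ(xᵢ − x̄)³ = -1830.0000 ⇒ m₃ = -1830.0000/5 = -366.00000
m₂^(3/2) = 48.00000^(1.5) = 332.55376
g1 = m₃ / m₂^(3/2) = -366.00000 / 332.55376 ≈ -1.101

-1.101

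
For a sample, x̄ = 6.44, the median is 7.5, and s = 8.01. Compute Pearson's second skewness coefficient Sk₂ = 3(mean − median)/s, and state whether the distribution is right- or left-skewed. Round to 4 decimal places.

Sk₂ = 3(6.44 − 7.5) / 8.01 = 3 × -1.0600 / 8.01
    = -3.1800 / 8.01 ≈ -0.3970
Sk₂ < 0 ⇒ mean < median ⇒ left-skewed (negative skew).

-0.3970, left-skewed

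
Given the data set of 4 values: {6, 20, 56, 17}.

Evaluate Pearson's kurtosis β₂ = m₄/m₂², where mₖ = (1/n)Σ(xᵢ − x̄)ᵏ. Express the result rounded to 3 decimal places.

2.173

x̄ = 24.7500
Σ(xᵢ − x̄)² = 1410.7500 ⇒ m₂ = 352.68750
Σ(xᵢ − x̄)⁴ = 1081387.0781 ⇒ m₄ = 270346.76953
m₂² = 124388.47266
β₂ = m₄/m₂² = 270346.76953 / 124388.47266 ≈ 2.173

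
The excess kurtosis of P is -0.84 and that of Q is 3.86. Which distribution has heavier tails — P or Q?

Q

Higher excess kurtosis ⇒ heavier tails relative to the normal distribution.
-0.84 vs 3.86: the larger is 3.86, so Q has heavier tails. (Q is leptokurtic — heavier-than-normal tails; the other is platykurtic.)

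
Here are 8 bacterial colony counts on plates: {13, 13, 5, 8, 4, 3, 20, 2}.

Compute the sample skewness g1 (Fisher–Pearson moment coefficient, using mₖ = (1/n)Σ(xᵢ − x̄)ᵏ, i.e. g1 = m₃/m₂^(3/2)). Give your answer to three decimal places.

x̄ = (13 + 13 + 5 + 8 + 4 + 3 + 20 + 2) / 8 = 8.5000
deviations (xᵢ − x̄): 4.5000, 4.5000, -3.5000, -0.5000, -4.5000, -5.5000, 11.5000, -6.5000
Σ(xᵢ − x̄)² = 278.0000 ⇒ m₂ = 278.0000/8 = 34.75000
Σ(xᵢ − x̄)³ = 1128.0000 ⇒ m₃ = 1128.0000/8 = 141.00000
m₂^(3/2) = 34.75000^(1.5) = 204.84823
g1 = m₃ / m₂^(3/2) = 141.00000 / 204.84823 ≈ 0.688

0.688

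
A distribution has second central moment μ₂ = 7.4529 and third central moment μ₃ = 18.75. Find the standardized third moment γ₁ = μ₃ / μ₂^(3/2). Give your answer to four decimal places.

σ = √μ₂ = √7.4529 = 2.73000
σ³ = μ₂^(3/2) = 20.34642
γ₁ = μ₃/σ³ = 18.75 / 20.34642 ≈ 0.9215

0.9215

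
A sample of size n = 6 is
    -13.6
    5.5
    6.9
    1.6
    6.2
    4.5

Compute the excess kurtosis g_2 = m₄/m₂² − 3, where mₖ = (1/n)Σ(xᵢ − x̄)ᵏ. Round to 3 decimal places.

x̄ = 1.8500
Σ(xᵢ − x̄)² = 303.5350 ⇒ m₂ = 50.58917
Σ(xᵢ − x̄)⁴ = 58214.1304 ⇒ m₄ = 9702.35507
m₂² = 2559.26378
g_2 = m₄/m₂² − 3 = 3.79107 − 3 ≈ 0.791

0.791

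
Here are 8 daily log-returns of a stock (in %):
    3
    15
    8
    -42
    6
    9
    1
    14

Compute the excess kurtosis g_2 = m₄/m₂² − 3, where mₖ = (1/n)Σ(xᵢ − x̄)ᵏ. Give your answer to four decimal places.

2.3843

x̄ = 1.7500
Σ(xᵢ − x̄)² = 2351.5000 ⇒ m₂ = 293.93750
Σ(xᵢ − x̄)⁴ = 3721593.9063 ⇒ m₄ = 465199.23828
m₂² = 86399.25391
g_2 = m₄/m₂² − 3 = 5.38430 − 3 ≈ 2.3843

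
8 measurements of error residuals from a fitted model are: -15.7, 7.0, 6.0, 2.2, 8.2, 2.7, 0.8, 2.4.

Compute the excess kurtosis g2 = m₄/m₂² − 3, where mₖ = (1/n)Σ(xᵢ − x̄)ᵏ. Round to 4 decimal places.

x̄ = 1.7000
Σ(xᵢ − x̄)² = 394.1400 ⇒ m₂ = 49.26750
Σ(xᵢ − x̄)⁴ = 94581.5670 ⇒ m₄ = 11822.69587
m₂² = 2427.28656
g2 = m₄/m₂² − 3 = 4.87075 − 3 ≈ 1.8707

1.8707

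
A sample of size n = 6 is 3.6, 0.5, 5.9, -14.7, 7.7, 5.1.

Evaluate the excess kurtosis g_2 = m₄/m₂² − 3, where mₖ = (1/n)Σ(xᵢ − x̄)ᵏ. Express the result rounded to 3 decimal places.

x̄ = 1.3500
Σ(xᵢ − x̄)² = 338.4750 ⇒ m₂ = 56.41250
Σ(xᵢ − x̄)⁴ = 68637.4503 ⇒ m₄ = 11439.57506
m₂² = 3182.37016
g_2 = m₄/m₂² − 3 = 3.59467 − 3 ≈ 0.595

0.595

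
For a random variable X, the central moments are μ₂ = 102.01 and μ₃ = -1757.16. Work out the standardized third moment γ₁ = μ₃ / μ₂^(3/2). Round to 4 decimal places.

-1.7055

σ = √μ₂ = √102.01 = 10.10000
σ³ = μ₂^(3/2) = 1030.30100
γ₁ = μ₃/σ³ = -1757.16 / 1030.30100 ≈ -1.7055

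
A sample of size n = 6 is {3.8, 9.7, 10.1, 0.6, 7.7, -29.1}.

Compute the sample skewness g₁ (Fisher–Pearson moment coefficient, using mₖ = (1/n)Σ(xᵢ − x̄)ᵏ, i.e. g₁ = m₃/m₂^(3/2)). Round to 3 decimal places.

x̄ = (3.8 + 9.7 + 10.1 + 0.6 + 7.7 - 29.1) / 6 = 0.4667
deviations (xᵢ − x̄): 3.3333, 9.2333, 9.6333, 0.1333, 7.2333, -29.5667
Σ(xᵢ − x̄)² = 1115.6933 ⇒ m₂ = 1115.6933/6 = 185.94889
Σ(xᵢ − x̄)³ = -23750.1564 ⇒ m₃ = -23750.1564/6 = -3958.35941
m₂^(3/2) = 185.94889^(1.5) = 2535.65627
g₁ = m₃ / m₂^(3/2) = -3958.35941 / 2535.65627 ≈ -1.561

-1.561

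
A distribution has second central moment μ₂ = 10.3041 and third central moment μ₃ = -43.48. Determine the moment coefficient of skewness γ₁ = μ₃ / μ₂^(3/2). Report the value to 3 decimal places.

σ = √μ₂ = √10.3041 = 3.21000
σ³ = μ₂^(3/2) = 33.07616
γ₁ = μ₃/σ³ = -43.48 / 33.07616 ≈ -1.315

-1.315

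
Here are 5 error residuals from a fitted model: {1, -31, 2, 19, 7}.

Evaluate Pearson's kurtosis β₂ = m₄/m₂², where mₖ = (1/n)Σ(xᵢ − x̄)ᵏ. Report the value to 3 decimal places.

x̄ = -0.4000
Σ(xᵢ − x̄)² = 1375.2000 ⇒ m₂ = 275.04000
Σ(xᵢ − x̄)⁴ = 1021452.5760 ⇒ m₄ = 204290.51520
m₂² = 75647.00160
β₂ = m₄/m₂² = 204290.51520 / 75647.00160 ≈ 2.701

2.701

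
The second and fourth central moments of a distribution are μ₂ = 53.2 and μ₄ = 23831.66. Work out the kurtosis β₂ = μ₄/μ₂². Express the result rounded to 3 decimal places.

μ₂² = 53.2² = 2830.24000
μ₄/μ₂² = 23831.66 / 2830.24000 = 8.42037
β₂ ≈ 8.420

8.420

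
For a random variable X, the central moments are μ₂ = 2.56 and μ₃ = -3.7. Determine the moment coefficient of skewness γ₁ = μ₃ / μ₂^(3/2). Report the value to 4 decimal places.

-0.9033

σ = √μ₂ = √2.56 = 1.60000
σ³ = μ₂^(3/2) = 4.09600
γ₁ = μ₃/σ³ = -3.7 / 4.09600 ≈ -0.9033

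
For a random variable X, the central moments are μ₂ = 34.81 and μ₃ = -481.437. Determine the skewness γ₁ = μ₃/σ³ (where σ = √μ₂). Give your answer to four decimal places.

σ = √μ₂ = √34.81 = 5.90000
σ³ = μ₂^(3/2) = 205.37900
γ₁ = μ₃/σ³ = -481.437 / 205.37900 ≈ -2.3441

-2.3441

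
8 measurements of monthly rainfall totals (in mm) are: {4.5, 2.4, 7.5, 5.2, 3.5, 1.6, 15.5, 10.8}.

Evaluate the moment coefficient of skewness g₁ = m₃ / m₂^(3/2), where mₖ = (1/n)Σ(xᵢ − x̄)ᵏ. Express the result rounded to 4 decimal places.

x̄ = (4.5 + 2.4 + 7.5 + 5.2 + 3.5 + 1.6 + 15.5 + 10.8) / 8 = 6.3750
deviations (xᵢ − x̄): -1.8750, -3.9750, 1.1250, -1.1750, -2.8750, -4.7750, 9.1250, 4.4250
Σ(xᵢ − x̄)² = 155.8750 ⇒ m₂ = 155.8750/8 = 19.48438
Σ(xᵢ − x̄)³ = 644.2088 ⇒ m₃ = 644.2088/8 = 80.52609
m₂^(3/2) = 19.48438^(1.5) = 86.00619
g₁ = m₃ / m₂^(3/2) = 80.52609 / 86.00619 ≈ 0.9363

0.9363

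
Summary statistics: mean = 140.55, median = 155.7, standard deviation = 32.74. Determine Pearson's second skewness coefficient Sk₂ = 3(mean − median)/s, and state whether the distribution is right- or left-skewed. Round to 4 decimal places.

-1.3882, left-skewed

Sk₂ = 3(140.55 − 155.7) / 32.74 = 3 × -15.1500 / 32.74
    = -45.4500 / 32.74 ≈ -1.3882
Sk₂ < 0 ⇒ mean < median ⇒ left-skewed (negative skew).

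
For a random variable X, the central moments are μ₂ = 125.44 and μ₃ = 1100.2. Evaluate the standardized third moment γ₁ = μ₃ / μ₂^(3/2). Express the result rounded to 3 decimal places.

σ = √μ₂ = √125.44 = 11.20000
σ³ = μ₂^(3/2) = 1404.92800
γ₁ = μ₃/σ³ = 1100.2 / 1404.92800 ≈ 0.783

0.783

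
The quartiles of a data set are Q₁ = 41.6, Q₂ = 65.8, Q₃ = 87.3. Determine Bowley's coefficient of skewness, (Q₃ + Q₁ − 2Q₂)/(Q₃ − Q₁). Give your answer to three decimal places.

numerator: Q₃ + Q₁ − 2Q₂ = 87.3 + 41.6 − 2×65.8 = -2.7000
denominator: Q₃ − Q₁ = 87.3 − 41.6 = 45.7000
Bowley skewness = -2.7000 / 45.7000 ≈ -0.059

-0.059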